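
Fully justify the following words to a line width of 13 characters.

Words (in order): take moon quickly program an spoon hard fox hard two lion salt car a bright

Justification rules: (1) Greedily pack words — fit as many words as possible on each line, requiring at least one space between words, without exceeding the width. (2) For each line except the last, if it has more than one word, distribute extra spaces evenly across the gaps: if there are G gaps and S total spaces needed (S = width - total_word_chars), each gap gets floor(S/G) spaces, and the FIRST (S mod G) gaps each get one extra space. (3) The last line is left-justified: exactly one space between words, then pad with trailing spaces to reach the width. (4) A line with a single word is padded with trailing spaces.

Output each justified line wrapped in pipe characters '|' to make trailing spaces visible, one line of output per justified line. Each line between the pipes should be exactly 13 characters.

Answer: |take     moon|
|quickly      |
|program    an|
|spoon    hard|
|fox  hard two|
|lion salt car|
|a bright     |

Derivation:
Line 1: ['take', 'moon'] (min_width=9, slack=4)
Line 2: ['quickly'] (min_width=7, slack=6)
Line 3: ['program', 'an'] (min_width=10, slack=3)
Line 4: ['spoon', 'hard'] (min_width=10, slack=3)
Line 5: ['fox', 'hard', 'two'] (min_width=12, slack=1)
Line 6: ['lion', 'salt', 'car'] (min_width=13, slack=0)
Line 7: ['a', 'bright'] (min_width=8, slack=5)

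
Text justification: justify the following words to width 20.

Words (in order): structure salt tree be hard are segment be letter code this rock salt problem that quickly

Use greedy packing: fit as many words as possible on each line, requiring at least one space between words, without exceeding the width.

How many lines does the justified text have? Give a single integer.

Line 1: ['structure', 'salt', 'tree'] (min_width=19, slack=1)
Line 2: ['be', 'hard', 'are', 'segment'] (min_width=19, slack=1)
Line 3: ['be', 'letter', 'code', 'this'] (min_width=19, slack=1)
Line 4: ['rock', 'salt', 'problem'] (min_width=17, slack=3)
Line 5: ['that', 'quickly'] (min_width=12, slack=8)
Total lines: 5

Answer: 5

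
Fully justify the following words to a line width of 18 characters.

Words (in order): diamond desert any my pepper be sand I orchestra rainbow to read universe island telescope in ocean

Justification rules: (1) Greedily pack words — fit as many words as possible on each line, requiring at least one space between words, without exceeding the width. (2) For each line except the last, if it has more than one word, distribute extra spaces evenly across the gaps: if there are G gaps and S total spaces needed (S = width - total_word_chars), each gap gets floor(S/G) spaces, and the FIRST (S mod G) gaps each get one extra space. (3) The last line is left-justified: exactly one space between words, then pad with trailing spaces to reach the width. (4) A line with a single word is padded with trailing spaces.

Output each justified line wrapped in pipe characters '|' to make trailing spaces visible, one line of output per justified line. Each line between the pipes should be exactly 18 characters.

Answer: |diamond desert any|
|my  pepper be sand|
|I        orchestra|
|rainbow   to  read|
|universe    island|
|telescope in ocean|

Derivation:
Line 1: ['diamond', 'desert', 'any'] (min_width=18, slack=0)
Line 2: ['my', 'pepper', 'be', 'sand'] (min_width=17, slack=1)
Line 3: ['I', 'orchestra'] (min_width=11, slack=7)
Line 4: ['rainbow', 'to', 'read'] (min_width=15, slack=3)
Line 5: ['universe', 'island'] (min_width=15, slack=3)
Line 6: ['telescope', 'in', 'ocean'] (min_width=18, slack=0)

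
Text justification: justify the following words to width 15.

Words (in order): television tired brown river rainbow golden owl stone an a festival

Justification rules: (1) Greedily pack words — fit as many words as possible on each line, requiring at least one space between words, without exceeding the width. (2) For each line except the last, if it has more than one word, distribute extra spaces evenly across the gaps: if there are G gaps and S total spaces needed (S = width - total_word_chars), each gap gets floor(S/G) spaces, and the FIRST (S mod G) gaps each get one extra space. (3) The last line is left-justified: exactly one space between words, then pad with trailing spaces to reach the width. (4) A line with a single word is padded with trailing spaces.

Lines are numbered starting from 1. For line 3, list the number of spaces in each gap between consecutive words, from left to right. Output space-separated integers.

Line 1: ['television'] (min_width=10, slack=5)
Line 2: ['tired', 'brown'] (min_width=11, slack=4)
Line 3: ['river', 'rainbow'] (min_width=13, slack=2)
Line 4: ['golden', 'owl'] (min_width=10, slack=5)
Line 5: ['stone', 'an', 'a'] (min_width=10, slack=5)
Line 6: ['festival'] (min_width=8, slack=7)

Answer: 3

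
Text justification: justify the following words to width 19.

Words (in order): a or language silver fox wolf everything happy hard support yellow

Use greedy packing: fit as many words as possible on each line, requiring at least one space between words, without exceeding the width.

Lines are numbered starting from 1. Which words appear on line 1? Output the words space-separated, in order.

Answer: a or language

Derivation:
Line 1: ['a', 'or', 'language'] (min_width=13, slack=6)
Line 2: ['silver', 'fox', 'wolf'] (min_width=15, slack=4)
Line 3: ['everything', 'happy'] (min_width=16, slack=3)
Line 4: ['hard', 'support', 'yellow'] (min_width=19, slack=0)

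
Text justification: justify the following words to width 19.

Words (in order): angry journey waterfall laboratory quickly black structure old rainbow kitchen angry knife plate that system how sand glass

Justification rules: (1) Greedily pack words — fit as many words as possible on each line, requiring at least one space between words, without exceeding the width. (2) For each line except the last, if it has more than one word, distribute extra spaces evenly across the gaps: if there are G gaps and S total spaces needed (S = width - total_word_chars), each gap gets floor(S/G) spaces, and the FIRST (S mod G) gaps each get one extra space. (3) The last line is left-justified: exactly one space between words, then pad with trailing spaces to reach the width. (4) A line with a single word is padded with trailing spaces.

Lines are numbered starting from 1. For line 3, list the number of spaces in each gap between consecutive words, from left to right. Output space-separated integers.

Answer: 2

Derivation:
Line 1: ['angry', 'journey'] (min_width=13, slack=6)
Line 2: ['waterfall'] (min_width=9, slack=10)
Line 3: ['laboratory', 'quickly'] (min_width=18, slack=1)
Line 4: ['black', 'structure', 'old'] (min_width=19, slack=0)
Line 5: ['rainbow', 'kitchen'] (min_width=15, slack=4)
Line 6: ['angry', 'knife', 'plate'] (min_width=17, slack=2)
Line 7: ['that', 'system', 'how'] (min_width=15, slack=4)
Line 8: ['sand', 'glass'] (min_width=10, slack=9)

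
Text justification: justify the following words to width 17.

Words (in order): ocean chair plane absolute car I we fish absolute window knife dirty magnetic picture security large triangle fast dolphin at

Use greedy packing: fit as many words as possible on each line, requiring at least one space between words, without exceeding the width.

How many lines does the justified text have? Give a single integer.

Answer: 8

Derivation:
Line 1: ['ocean', 'chair', 'plane'] (min_width=17, slack=0)
Line 2: ['absolute', 'car', 'I', 'we'] (min_width=17, slack=0)
Line 3: ['fish', 'absolute'] (min_width=13, slack=4)
Line 4: ['window', 'knife'] (min_width=12, slack=5)
Line 5: ['dirty', 'magnetic'] (min_width=14, slack=3)
Line 6: ['picture', 'security'] (min_width=16, slack=1)
Line 7: ['large', 'triangle'] (min_width=14, slack=3)
Line 8: ['fast', 'dolphin', 'at'] (min_width=15, slack=2)
Total lines: 8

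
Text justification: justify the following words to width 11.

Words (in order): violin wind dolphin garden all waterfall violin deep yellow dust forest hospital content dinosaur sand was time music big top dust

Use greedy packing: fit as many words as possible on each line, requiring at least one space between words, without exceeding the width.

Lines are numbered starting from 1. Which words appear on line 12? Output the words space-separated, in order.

Line 1: ['violin', 'wind'] (min_width=11, slack=0)
Line 2: ['dolphin'] (min_width=7, slack=4)
Line 3: ['garden', 'all'] (min_width=10, slack=1)
Line 4: ['waterfall'] (min_width=9, slack=2)
Line 5: ['violin', 'deep'] (min_width=11, slack=0)
Line 6: ['yellow', 'dust'] (min_width=11, slack=0)
Line 7: ['forest'] (min_width=6, slack=5)
Line 8: ['hospital'] (min_width=8, slack=3)
Line 9: ['content'] (min_width=7, slack=4)
Line 10: ['dinosaur'] (min_width=8, slack=3)
Line 11: ['sand', 'was'] (min_width=8, slack=3)
Line 12: ['time', 'music'] (min_width=10, slack=1)
Line 13: ['big', 'top'] (min_width=7, slack=4)
Line 14: ['dust'] (min_width=4, slack=7)

Answer: time music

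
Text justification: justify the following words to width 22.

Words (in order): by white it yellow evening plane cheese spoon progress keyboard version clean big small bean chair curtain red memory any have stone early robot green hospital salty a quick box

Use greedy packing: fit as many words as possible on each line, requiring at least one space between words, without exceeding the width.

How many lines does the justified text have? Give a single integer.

Answer: 9

Derivation:
Line 1: ['by', 'white', 'it', 'yellow'] (min_width=18, slack=4)
Line 2: ['evening', 'plane', 'cheese'] (min_width=20, slack=2)
Line 3: ['spoon', 'progress'] (min_width=14, slack=8)
Line 4: ['keyboard', 'version', 'clean'] (min_width=22, slack=0)
Line 5: ['big', 'small', 'bean', 'chair'] (min_width=20, slack=2)
Line 6: ['curtain', 'red', 'memory', 'any'] (min_width=22, slack=0)
Line 7: ['have', 'stone', 'early', 'robot'] (min_width=22, slack=0)
Line 8: ['green', 'hospital', 'salty', 'a'] (min_width=22, slack=0)
Line 9: ['quick', 'box'] (min_width=9, slack=13)
Total lines: 9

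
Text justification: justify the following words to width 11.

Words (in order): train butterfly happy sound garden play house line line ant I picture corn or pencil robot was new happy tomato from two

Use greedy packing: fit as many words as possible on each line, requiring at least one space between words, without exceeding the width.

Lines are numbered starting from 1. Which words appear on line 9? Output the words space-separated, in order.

Line 1: ['train'] (min_width=5, slack=6)
Line 2: ['butterfly'] (min_width=9, slack=2)
Line 3: ['happy', 'sound'] (min_width=11, slack=0)
Line 4: ['garden', 'play'] (min_width=11, slack=0)
Line 5: ['house', 'line'] (min_width=10, slack=1)
Line 6: ['line', 'ant', 'I'] (min_width=10, slack=1)
Line 7: ['picture'] (min_width=7, slack=4)
Line 8: ['corn', 'or'] (min_width=7, slack=4)
Line 9: ['pencil'] (min_width=6, slack=5)
Line 10: ['robot', 'was'] (min_width=9, slack=2)
Line 11: ['new', 'happy'] (min_width=9, slack=2)
Line 12: ['tomato', 'from'] (min_width=11, slack=0)
Line 13: ['two'] (min_width=3, slack=8)

Answer: pencil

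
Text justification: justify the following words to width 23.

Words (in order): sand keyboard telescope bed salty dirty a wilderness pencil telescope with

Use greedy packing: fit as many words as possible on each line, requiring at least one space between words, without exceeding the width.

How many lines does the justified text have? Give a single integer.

Answer: 4

Derivation:
Line 1: ['sand', 'keyboard', 'telescope'] (min_width=23, slack=0)
Line 2: ['bed', 'salty', 'dirty', 'a'] (min_width=17, slack=6)
Line 3: ['wilderness', 'pencil'] (min_width=17, slack=6)
Line 4: ['telescope', 'with'] (min_width=14, slack=9)
Total lines: 4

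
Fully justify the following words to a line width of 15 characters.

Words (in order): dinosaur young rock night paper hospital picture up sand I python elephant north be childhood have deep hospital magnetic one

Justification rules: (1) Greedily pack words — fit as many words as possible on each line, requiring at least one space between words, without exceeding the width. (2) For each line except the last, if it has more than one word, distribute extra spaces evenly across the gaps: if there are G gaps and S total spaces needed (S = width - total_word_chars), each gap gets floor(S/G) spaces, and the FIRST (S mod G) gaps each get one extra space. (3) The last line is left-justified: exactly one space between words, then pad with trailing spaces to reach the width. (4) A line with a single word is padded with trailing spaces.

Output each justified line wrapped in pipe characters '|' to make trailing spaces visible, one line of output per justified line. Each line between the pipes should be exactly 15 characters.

Line 1: ['dinosaur', 'young'] (min_width=14, slack=1)
Line 2: ['rock', 'night'] (min_width=10, slack=5)
Line 3: ['paper', 'hospital'] (min_width=14, slack=1)
Line 4: ['picture', 'up', 'sand'] (min_width=15, slack=0)
Line 5: ['I', 'python'] (min_width=8, slack=7)
Line 6: ['elephant', 'north'] (min_width=14, slack=1)
Line 7: ['be', 'childhood'] (min_width=12, slack=3)
Line 8: ['have', 'deep'] (min_width=9, slack=6)
Line 9: ['hospital'] (min_width=8, slack=7)
Line 10: ['magnetic', 'one'] (min_width=12, slack=3)

Answer: |dinosaur  young|
|rock      night|
|paper  hospital|
|picture up sand|
|I        python|
|elephant  north|
|be    childhood|
|have       deep|
|hospital       |
|magnetic one   |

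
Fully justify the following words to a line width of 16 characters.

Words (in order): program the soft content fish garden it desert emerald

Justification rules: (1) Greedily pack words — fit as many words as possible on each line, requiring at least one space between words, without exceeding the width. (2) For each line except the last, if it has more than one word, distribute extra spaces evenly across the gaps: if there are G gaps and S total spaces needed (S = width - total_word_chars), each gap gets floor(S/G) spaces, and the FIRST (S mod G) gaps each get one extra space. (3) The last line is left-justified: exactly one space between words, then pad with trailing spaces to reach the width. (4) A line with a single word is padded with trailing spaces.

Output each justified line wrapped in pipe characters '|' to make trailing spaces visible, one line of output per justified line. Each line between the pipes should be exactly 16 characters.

Answer: |program the soft|
|content     fish|
|garden it desert|
|emerald         |

Derivation:
Line 1: ['program', 'the', 'soft'] (min_width=16, slack=0)
Line 2: ['content', 'fish'] (min_width=12, slack=4)
Line 3: ['garden', 'it', 'desert'] (min_width=16, slack=0)
Line 4: ['emerald'] (min_width=7, slack=9)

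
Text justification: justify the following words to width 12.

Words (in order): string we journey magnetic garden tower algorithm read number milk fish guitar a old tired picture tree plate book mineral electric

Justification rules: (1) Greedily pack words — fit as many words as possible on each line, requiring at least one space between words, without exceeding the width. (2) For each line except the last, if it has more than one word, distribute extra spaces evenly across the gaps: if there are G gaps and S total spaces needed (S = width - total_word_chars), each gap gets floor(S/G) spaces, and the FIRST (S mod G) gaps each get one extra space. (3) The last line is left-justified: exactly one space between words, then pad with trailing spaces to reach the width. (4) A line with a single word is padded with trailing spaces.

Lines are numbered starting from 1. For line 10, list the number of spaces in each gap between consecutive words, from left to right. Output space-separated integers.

Answer: 1

Derivation:
Line 1: ['string', 'we'] (min_width=9, slack=3)
Line 2: ['journey'] (min_width=7, slack=5)
Line 3: ['magnetic'] (min_width=8, slack=4)
Line 4: ['garden', 'tower'] (min_width=12, slack=0)
Line 5: ['algorithm'] (min_width=9, slack=3)
Line 6: ['read', 'number'] (min_width=11, slack=1)
Line 7: ['milk', 'fish'] (min_width=9, slack=3)
Line 8: ['guitar', 'a', 'old'] (min_width=12, slack=0)
Line 9: ['tired'] (min_width=5, slack=7)
Line 10: ['picture', 'tree'] (min_width=12, slack=0)
Line 11: ['plate', 'book'] (min_width=10, slack=2)
Line 12: ['mineral'] (min_width=7, slack=5)
Line 13: ['electric'] (min_width=8, slack=4)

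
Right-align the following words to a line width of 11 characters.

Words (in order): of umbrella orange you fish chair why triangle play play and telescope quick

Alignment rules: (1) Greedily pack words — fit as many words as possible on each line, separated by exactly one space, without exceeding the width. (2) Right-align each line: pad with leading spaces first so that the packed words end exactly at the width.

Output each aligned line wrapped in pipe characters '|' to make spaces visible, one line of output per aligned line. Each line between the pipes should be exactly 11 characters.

Line 1: ['of', 'umbrella'] (min_width=11, slack=0)
Line 2: ['orange', 'you'] (min_width=10, slack=1)
Line 3: ['fish', 'chair'] (min_width=10, slack=1)
Line 4: ['why'] (min_width=3, slack=8)
Line 5: ['triangle'] (min_width=8, slack=3)
Line 6: ['play', 'play'] (min_width=9, slack=2)
Line 7: ['and'] (min_width=3, slack=8)
Line 8: ['telescope'] (min_width=9, slack=2)
Line 9: ['quick'] (min_width=5, slack=6)

Answer: |of umbrella|
| orange you|
| fish chair|
|        why|
|   triangle|
|  play play|
|        and|
|  telescope|
|      quick|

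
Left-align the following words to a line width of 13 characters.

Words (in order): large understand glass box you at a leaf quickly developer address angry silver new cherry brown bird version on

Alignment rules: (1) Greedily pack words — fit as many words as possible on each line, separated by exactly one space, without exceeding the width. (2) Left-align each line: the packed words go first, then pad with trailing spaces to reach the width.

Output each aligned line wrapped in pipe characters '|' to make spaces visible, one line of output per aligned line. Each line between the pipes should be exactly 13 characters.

Answer: |large        |
|understand   |
|glass box you|
|at a leaf    |
|quickly      |
|developer    |
|address angry|
|silver new   |
|cherry brown |
|bird version |
|on           |

Derivation:
Line 1: ['large'] (min_width=5, slack=8)
Line 2: ['understand'] (min_width=10, slack=3)
Line 3: ['glass', 'box', 'you'] (min_width=13, slack=0)
Line 4: ['at', 'a', 'leaf'] (min_width=9, slack=4)
Line 5: ['quickly'] (min_width=7, slack=6)
Line 6: ['developer'] (min_width=9, slack=4)
Line 7: ['address', 'angry'] (min_width=13, slack=0)
Line 8: ['silver', 'new'] (min_width=10, slack=3)
Line 9: ['cherry', 'brown'] (min_width=12, slack=1)
Line 10: ['bird', 'version'] (min_width=12, slack=1)
Line 11: ['on'] (min_width=2, slack=11)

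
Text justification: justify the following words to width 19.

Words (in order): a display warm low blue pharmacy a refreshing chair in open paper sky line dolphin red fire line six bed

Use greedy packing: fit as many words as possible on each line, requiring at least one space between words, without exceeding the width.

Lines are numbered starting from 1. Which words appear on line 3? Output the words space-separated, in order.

Answer: refreshing chair in

Derivation:
Line 1: ['a', 'display', 'warm', 'low'] (min_width=18, slack=1)
Line 2: ['blue', 'pharmacy', 'a'] (min_width=15, slack=4)
Line 3: ['refreshing', 'chair', 'in'] (min_width=19, slack=0)
Line 4: ['open', 'paper', 'sky', 'line'] (min_width=19, slack=0)
Line 5: ['dolphin', 'red', 'fire'] (min_width=16, slack=3)
Line 6: ['line', 'six', 'bed'] (min_width=12, slack=7)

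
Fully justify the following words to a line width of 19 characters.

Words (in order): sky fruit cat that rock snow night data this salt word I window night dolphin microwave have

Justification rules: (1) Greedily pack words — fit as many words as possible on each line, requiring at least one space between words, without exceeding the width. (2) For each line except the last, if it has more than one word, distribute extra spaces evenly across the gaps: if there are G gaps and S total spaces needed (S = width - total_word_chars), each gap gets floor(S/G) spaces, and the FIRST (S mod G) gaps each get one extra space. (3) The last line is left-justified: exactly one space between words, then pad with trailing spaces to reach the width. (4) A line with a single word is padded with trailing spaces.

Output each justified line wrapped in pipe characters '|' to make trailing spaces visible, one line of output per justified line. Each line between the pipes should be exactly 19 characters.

Answer: |sky  fruit cat that|
|rock   snow   night|
|data this salt word|
|I    window   night|
|dolphin   microwave|
|have               |

Derivation:
Line 1: ['sky', 'fruit', 'cat', 'that'] (min_width=18, slack=1)
Line 2: ['rock', 'snow', 'night'] (min_width=15, slack=4)
Line 3: ['data', 'this', 'salt', 'word'] (min_width=19, slack=0)
Line 4: ['I', 'window', 'night'] (min_width=14, slack=5)
Line 5: ['dolphin', 'microwave'] (min_width=17, slack=2)
Line 6: ['have'] (min_width=4, slack=15)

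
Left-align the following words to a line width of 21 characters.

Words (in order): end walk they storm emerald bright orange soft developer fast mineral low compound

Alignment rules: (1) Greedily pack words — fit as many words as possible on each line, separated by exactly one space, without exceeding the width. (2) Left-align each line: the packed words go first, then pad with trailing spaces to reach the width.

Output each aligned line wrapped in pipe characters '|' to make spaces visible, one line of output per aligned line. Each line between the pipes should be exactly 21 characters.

Answer: |end walk they storm  |
|emerald bright orange|
|soft developer fast  |
|mineral low compound |

Derivation:
Line 1: ['end', 'walk', 'they', 'storm'] (min_width=19, slack=2)
Line 2: ['emerald', 'bright', 'orange'] (min_width=21, slack=0)
Line 3: ['soft', 'developer', 'fast'] (min_width=19, slack=2)
Line 4: ['mineral', 'low', 'compound'] (min_width=20, slack=1)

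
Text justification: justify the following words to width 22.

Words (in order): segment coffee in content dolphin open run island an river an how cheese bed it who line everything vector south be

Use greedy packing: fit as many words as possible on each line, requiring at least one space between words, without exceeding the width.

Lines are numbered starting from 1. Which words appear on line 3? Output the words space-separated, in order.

Line 1: ['segment', 'coffee', 'in'] (min_width=17, slack=5)
Line 2: ['content', 'dolphin', 'open'] (min_width=20, slack=2)
Line 3: ['run', 'island', 'an', 'river', 'an'] (min_width=22, slack=0)
Line 4: ['how', 'cheese', 'bed', 'it', 'who'] (min_width=21, slack=1)
Line 5: ['line', 'everything', 'vector'] (min_width=22, slack=0)
Line 6: ['south', 'be'] (min_width=8, slack=14)

Answer: run island an river an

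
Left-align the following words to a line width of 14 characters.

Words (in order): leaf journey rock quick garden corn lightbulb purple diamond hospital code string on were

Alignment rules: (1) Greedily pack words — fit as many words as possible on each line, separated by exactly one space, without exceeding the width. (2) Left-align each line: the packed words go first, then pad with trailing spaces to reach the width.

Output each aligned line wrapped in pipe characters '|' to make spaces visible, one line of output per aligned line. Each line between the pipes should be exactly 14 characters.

Answer: |leaf journey  |
|rock quick    |
|garden corn   |
|lightbulb     |
|purple diamond|
|hospital code |
|string on were|

Derivation:
Line 1: ['leaf', 'journey'] (min_width=12, slack=2)
Line 2: ['rock', 'quick'] (min_width=10, slack=4)
Line 3: ['garden', 'corn'] (min_width=11, slack=3)
Line 4: ['lightbulb'] (min_width=9, slack=5)
Line 5: ['purple', 'diamond'] (min_width=14, slack=0)
Line 6: ['hospital', 'code'] (min_width=13, slack=1)
Line 7: ['string', 'on', 'were'] (min_width=14, slack=0)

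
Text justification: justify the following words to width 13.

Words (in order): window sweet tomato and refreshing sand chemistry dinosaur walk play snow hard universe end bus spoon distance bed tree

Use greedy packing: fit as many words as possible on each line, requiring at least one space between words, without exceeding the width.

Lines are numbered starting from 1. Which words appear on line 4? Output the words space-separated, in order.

Answer: sand

Derivation:
Line 1: ['window', 'sweet'] (min_width=12, slack=1)
Line 2: ['tomato', 'and'] (min_width=10, slack=3)
Line 3: ['refreshing'] (min_width=10, slack=3)
Line 4: ['sand'] (min_width=4, slack=9)
Line 5: ['chemistry'] (min_width=9, slack=4)
Line 6: ['dinosaur', 'walk'] (min_width=13, slack=0)
Line 7: ['play', 'snow'] (min_width=9, slack=4)
Line 8: ['hard', 'universe'] (min_width=13, slack=0)
Line 9: ['end', 'bus', 'spoon'] (min_width=13, slack=0)
Line 10: ['distance', 'bed'] (min_width=12, slack=1)
Line 11: ['tree'] (min_width=4, slack=9)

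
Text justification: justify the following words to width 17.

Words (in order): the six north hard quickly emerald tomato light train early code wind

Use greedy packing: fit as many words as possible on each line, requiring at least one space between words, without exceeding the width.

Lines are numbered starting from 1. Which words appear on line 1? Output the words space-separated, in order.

Line 1: ['the', 'six', 'north'] (min_width=13, slack=4)
Line 2: ['hard', 'quickly'] (min_width=12, slack=5)
Line 3: ['emerald', 'tomato'] (min_width=14, slack=3)
Line 4: ['light', 'train', 'early'] (min_width=17, slack=0)
Line 5: ['code', 'wind'] (min_width=9, slack=8)

Answer: the six north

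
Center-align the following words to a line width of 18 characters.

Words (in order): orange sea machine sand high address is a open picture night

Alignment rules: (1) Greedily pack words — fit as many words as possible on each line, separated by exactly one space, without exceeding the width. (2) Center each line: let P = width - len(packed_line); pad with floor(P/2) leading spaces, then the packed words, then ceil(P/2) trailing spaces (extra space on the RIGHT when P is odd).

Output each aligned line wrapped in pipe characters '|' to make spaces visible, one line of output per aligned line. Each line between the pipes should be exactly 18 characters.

Line 1: ['orange', 'sea', 'machine'] (min_width=18, slack=0)
Line 2: ['sand', 'high', 'address'] (min_width=17, slack=1)
Line 3: ['is', 'a', 'open', 'picture'] (min_width=17, slack=1)
Line 4: ['night'] (min_width=5, slack=13)

Answer: |orange sea machine|
|sand high address |
|is a open picture |
|      night       |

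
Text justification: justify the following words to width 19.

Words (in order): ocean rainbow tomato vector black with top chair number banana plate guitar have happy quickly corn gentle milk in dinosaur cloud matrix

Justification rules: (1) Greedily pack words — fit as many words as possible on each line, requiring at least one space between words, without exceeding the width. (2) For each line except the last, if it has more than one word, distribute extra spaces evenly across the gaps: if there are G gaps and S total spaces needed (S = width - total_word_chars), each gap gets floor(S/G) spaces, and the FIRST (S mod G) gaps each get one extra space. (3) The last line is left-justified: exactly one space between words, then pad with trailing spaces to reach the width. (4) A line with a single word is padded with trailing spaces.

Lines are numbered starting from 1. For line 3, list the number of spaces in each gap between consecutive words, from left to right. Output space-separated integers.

Answer: 4 3

Derivation:
Line 1: ['ocean', 'rainbow'] (min_width=13, slack=6)
Line 2: ['tomato', 'vector', 'black'] (min_width=19, slack=0)
Line 3: ['with', 'top', 'chair'] (min_width=14, slack=5)
Line 4: ['number', 'banana', 'plate'] (min_width=19, slack=0)
Line 5: ['guitar', 'have', 'happy'] (min_width=17, slack=2)
Line 6: ['quickly', 'corn', 'gentle'] (min_width=19, slack=0)
Line 7: ['milk', 'in', 'dinosaur'] (min_width=16, slack=3)
Line 8: ['cloud', 'matrix'] (min_width=12, slack=7)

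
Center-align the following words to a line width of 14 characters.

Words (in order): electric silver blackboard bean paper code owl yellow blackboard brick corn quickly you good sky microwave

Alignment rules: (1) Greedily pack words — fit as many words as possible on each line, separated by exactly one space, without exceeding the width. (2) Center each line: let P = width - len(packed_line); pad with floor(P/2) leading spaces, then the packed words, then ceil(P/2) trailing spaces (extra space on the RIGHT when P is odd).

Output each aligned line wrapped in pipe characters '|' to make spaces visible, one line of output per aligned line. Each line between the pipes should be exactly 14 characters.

Answer: |   electric   |
|    silver    |
|  blackboard  |
|  bean paper  |
|   code owl   |
|    yellow    |
|  blackboard  |
|  brick corn  |
| quickly you  |
|   good sky   |
|  microwave   |

Derivation:
Line 1: ['electric'] (min_width=8, slack=6)
Line 2: ['silver'] (min_width=6, slack=8)
Line 3: ['blackboard'] (min_width=10, slack=4)
Line 4: ['bean', 'paper'] (min_width=10, slack=4)
Line 5: ['code', 'owl'] (min_width=8, slack=6)
Line 6: ['yellow'] (min_width=6, slack=8)
Line 7: ['blackboard'] (min_width=10, slack=4)
Line 8: ['brick', 'corn'] (min_width=10, slack=4)
Line 9: ['quickly', 'you'] (min_width=11, slack=3)
Line 10: ['good', 'sky'] (min_width=8, slack=6)
Line 11: ['microwave'] (min_width=9, slack=5)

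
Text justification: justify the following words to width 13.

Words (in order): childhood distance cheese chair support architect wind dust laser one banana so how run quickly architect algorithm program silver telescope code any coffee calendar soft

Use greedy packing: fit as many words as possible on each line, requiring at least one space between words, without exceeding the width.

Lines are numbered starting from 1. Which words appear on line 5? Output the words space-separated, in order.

Line 1: ['childhood'] (min_width=9, slack=4)
Line 2: ['distance'] (min_width=8, slack=5)
Line 3: ['cheese', 'chair'] (min_width=12, slack=1)
Line 4: ['support'] (min_width=7, slack=6)
Line 5: ['architect'] (min_width=9, slack=4)
Line 6: ['wind', 'dust'] (min_width=9, slack=4)
Line 7: ['laser', 'one'] (min_width=9, slack=4)
Line 8: ['banana', 'so', 'how'] (min_width=13, slack=0)
Line 9: ['run', 'quickly'] (min_width=11, slack=2)
Line 10: ['architect'] (min_width=9, slack=4)
Line 11: ['algorithm'] (min_width=9, slack=4)
Line 12: ['program'] (min_width=7, slack=6)
Line 13: ['silver'] (min_width=6, slack=7)
Line 14: ['telescope'] (min_width=9, slack=4)
Line 15: ['code', 'any'] (min_width=8, slack=5)
Line 16: ['coffee'] (min_width=6, slack=7)
Line 17: ['calendar', 'soft'] (min_width=13, slack=0)

Answer: architect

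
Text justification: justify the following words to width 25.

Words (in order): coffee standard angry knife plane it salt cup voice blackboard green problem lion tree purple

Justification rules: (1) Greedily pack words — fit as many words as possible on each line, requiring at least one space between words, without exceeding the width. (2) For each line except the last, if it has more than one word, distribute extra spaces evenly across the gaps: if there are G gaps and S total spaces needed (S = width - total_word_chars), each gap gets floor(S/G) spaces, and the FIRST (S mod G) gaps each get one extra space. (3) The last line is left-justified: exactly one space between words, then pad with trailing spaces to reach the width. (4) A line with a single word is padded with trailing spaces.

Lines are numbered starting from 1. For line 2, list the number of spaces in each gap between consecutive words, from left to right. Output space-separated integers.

Answer: 2 2 1 1

Derivation:
Line 1: ['coffee', 'standard', 'angry'] (min_width=21, slack=4)
Line 2: ['knife', 'plane', 'it', 'salt', 'cup'] (min_width=23, slack=2)
Line 3: ['voice', 'blackboard', 'green'] (min_width=22, slack=3)
Line 4: ['problem', 'lion', 'tree', 'purple'] (min_width=24, slack=1)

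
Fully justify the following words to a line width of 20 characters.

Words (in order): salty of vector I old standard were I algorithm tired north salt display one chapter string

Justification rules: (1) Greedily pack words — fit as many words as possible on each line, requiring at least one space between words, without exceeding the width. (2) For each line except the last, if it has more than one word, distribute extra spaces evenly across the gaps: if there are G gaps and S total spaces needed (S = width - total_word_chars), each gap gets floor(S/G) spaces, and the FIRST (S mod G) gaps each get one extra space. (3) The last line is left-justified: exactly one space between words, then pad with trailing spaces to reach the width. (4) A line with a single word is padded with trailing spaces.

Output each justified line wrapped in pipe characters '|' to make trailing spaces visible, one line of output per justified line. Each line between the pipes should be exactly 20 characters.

Line 1: ['salty', 'of', 'vector', 'I'] (min_width=17, slack=3)
Line 2: ['old', 'standard', 'were', 'I'] (min_width=19, slack=1)
Line 3: ['algorithm', 'tired'] (min_width=15, slack=5)
Line 4: ['north', 'salt', 'display'] (min_width=18, slack=2)
Line 5: ['one', 'chapter', 'string'] (min_width=18, slack=2)

Answer: |salty  of  vector  I|
|old  standard were I|
|algorithm      tired|
|north  salt  display|
|one chapter string  |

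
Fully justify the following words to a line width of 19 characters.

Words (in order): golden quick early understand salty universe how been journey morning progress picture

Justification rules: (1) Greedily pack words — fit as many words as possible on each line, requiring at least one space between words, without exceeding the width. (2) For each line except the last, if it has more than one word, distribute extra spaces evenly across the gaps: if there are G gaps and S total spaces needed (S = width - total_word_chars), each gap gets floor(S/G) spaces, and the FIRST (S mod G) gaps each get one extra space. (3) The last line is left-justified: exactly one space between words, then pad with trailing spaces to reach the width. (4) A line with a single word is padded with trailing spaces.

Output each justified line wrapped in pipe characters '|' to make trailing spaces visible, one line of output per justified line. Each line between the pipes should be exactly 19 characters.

Line 1: ['golden', 'quick', 'early'] (min_width=18, slack=1)
Line 2: ['understand', 'salty'] (min_width=16, slack=3)
Line 3: ['universe', 'how', 'been'] (min_width=17, slack=2)
Line 4: ['journey', 'morning'] (min_width=15, slack=4)
Line 5: ['progress', 'picture'] (min_width=16, slack=3)

Answer: |golden  quick early|
|understand    salty|
|universe  how  been|
|journey     morning|
|progress picture   |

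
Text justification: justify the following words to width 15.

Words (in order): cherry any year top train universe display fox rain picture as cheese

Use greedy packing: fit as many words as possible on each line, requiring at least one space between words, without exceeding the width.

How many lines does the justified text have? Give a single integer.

Answer: 6

Derivation:
Line 1: ['cherry', 'any', 'year'] (min_width=15, slack=0)
Line 2: ['top', 'train'] (min_width=9, slack=6)
Line 3: ['universe'] (min_width=8, slack=7)
Line 4: ['display', 'fox'] (min_width=11, slack=4)
Line 5: ['rain', 'picture', 'as'] (min_width=15, slack=0)
Line 6: ['cheese'] (min_width=6, slack=9)
Total lines: 6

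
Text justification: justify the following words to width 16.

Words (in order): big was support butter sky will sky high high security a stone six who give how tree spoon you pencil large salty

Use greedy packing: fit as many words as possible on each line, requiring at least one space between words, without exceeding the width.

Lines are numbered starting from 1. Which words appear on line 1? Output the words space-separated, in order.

Line 1: ['big', 'was', 'support'] (min_width=15, slack=1)
Line 2: ['butter', 'sky', 'will'] (min_width=15, slack=1)
Line 3: ['sky', 'high', 'high'] (min_width=13, slack=3)
Line 4: ['security', 'a', 'stone'] (min_width=16, slack=0)
Line 5: ['six', 'who', 'give', 'how'] (min_width=16, slack=0)
Line 6: ['tree', 'spoon', 'you'] (min_width=14, slack=2)
Line 7: ['pencil', 'large'] (min_width=12, slack=4)
Line 8: ['salty'] (min_width=5, slack=11)

Answer: big was support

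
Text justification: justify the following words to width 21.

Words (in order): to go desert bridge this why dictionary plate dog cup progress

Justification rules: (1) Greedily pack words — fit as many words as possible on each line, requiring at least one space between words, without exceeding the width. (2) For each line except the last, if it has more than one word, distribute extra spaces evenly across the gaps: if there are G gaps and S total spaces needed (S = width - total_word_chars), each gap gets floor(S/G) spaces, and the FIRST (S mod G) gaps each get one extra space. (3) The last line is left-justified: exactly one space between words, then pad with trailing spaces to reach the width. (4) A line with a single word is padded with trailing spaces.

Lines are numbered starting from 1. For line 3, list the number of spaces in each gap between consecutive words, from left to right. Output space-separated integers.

Line 1: ['to', 'go', 'desert', 'bridge'] (min_width=19, slack=2)
Line 2: ['this', 'why', 'dictionary'] (min_width=19, slack=2)
Line 3: ['plate', 'dog', 'cup'] (min_width=13, slack=8)
Line 4: ['progress'] (min_width=8, slack=13)

Answer: 5 5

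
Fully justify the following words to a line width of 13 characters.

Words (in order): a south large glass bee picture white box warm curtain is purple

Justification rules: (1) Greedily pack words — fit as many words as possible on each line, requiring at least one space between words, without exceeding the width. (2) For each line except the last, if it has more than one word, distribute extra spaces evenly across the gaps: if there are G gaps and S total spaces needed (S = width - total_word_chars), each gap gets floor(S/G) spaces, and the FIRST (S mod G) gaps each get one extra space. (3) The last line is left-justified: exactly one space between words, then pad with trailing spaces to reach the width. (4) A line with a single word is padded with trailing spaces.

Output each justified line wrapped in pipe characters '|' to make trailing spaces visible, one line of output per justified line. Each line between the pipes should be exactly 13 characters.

Answer: |a south large|
|glass     bee|
|picture white|
|box      warm|
|curtain    is|
|purple       |

Derivation:
Line 1: ['a', 'south', 'large'] (min_width=13, slack=0)
Line 2: ['glass', 'bee'] (min_width=9, slack=4)
Line 3: ['picture', 'white'] (min_width=13, slack=0)
Line 4: ['box', 'warm'] (min_width=8, slack=5)
Line 5: ['curtain', 'is'] (min_width=10, slack=3)
Line 6: ['purple'] (min_width=6, slack=7)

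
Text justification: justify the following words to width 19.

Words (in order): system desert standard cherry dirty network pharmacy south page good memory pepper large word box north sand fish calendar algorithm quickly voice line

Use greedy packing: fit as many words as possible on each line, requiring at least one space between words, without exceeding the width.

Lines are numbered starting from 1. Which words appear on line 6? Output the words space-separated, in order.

Answer: large word box

Derivation:
Line 1: ['system', 'desert'] (min_width=13, slack=6)
Line 2: ['standard', 'cherry'] (min_width=15, slack=4)
Line 3: ['dirty', 'network'] (min_width=13, slack=6)
Line 4: ['pharmacy', 'south', 'page'] (min_width=19, slack=0)
Line 5: ['good', 'memory', 'pepper'] (min_width=18, slack=1)
Line 6: ['large', 'word', 'box'] (min_width=14, slack=5)
Line 7: ['north', 'sand', 'fish'] (min_width=15, slack=4)
Line 8: ['calendar', 'algorithm'] (min_width=18, slack=1)
Line 9: ['quickly', 'voice', 'line'] (min_width=18, slack=1)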